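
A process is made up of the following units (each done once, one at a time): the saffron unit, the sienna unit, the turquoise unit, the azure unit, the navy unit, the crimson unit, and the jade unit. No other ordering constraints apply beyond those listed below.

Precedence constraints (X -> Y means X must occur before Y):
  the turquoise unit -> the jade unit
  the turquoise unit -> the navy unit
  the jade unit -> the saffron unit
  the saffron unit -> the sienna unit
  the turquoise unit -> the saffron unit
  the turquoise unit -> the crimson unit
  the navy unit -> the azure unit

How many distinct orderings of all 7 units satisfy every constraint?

Only the turquoise unit has no prerequisites, so it must go first.
Counting all ways to extend the partial order to a total order gives 60.

60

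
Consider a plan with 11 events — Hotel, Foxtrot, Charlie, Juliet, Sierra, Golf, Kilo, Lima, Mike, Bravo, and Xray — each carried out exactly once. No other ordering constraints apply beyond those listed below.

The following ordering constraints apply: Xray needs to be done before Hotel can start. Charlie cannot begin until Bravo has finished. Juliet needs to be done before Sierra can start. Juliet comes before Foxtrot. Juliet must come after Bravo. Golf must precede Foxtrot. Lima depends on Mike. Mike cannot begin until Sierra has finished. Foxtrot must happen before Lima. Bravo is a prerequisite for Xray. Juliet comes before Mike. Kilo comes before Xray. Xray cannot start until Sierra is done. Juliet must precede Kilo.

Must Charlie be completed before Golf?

No

No chain of constraints connects Charlie to Golf in either direction.
A valid ordering placing Golf before Charlie exists, so the answer is no.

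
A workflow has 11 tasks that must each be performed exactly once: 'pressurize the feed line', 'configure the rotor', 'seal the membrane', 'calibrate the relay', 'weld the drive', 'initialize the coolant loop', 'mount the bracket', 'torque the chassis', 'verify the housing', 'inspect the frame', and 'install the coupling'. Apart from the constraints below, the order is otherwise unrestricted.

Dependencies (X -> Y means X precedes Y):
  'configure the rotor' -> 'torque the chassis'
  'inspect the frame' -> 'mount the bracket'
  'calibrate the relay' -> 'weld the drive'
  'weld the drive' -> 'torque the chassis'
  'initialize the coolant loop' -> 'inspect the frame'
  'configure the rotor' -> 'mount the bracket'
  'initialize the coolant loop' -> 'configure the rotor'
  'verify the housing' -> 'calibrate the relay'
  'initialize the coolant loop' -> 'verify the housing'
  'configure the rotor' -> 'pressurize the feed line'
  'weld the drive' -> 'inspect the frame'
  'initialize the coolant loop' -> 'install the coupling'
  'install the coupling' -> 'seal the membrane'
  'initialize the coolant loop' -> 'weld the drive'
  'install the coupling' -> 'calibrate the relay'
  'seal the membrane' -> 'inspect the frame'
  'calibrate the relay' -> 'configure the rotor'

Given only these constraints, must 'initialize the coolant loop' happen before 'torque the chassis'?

Yes

Following the dependencies: 'initialize the coolant loop' → 'configure the rotor' → 'torque the chassis'.
That forces 'initialize the coolant loop' before 'torque the chassis' in every valid schedule.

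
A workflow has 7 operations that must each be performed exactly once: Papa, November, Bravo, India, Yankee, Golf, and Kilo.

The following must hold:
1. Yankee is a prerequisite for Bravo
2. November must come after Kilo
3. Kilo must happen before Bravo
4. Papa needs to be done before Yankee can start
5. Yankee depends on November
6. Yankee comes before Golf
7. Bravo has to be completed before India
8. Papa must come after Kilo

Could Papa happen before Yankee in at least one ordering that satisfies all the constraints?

Yes

Every valid ordering already has Papa before Yankee (the constraints require it), so in particular at least one does.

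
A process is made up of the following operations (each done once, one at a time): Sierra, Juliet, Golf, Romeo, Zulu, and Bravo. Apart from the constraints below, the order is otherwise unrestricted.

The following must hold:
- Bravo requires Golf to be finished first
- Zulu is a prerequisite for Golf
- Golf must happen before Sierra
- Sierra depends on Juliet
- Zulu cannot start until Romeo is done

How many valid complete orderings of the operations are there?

9

The operations with no prerequisites are Juliet, Romeo; any of them can be placed first.
Counting all ways to extend the partial order to a total order gives 9.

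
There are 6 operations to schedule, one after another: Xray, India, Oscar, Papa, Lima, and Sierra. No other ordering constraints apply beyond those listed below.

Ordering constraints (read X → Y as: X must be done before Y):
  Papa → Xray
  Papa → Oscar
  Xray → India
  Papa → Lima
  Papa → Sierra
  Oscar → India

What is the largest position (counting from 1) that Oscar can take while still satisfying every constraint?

5

Following the constraints forward from Oscar, its only required successor is India.
With 1 mandatory successor out of 6 operations total, the latest slot for Oscar is 6−1 = 5, and it's reachable by doing all non-successors before Oscar.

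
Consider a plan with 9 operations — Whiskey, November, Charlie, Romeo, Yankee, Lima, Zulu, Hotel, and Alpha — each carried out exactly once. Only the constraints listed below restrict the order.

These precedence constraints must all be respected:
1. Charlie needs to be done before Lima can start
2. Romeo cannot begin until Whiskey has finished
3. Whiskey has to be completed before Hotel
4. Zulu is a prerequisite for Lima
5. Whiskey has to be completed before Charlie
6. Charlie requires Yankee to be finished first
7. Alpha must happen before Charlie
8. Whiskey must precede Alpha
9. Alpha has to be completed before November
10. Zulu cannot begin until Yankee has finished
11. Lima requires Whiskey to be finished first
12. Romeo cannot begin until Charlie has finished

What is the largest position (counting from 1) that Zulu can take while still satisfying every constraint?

8

The only operation forced after Zulu (directly or by a chain) is Lima.
With 1 mandatory successor out of 9 operations total, the latest slot for Zulu is 9−1 = 8, and it's reachable by doing all non-successors before Zulu.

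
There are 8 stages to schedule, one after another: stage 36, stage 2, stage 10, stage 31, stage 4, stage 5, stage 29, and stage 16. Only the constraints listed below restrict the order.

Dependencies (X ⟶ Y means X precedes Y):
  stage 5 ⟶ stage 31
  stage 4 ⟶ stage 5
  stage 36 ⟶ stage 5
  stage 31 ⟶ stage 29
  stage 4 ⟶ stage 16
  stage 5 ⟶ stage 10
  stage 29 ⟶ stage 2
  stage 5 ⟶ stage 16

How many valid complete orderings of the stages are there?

2 stages have no prerequisites (stage 36, stage 4), so any of them could come first.
Enumerating by repeatedly choosing an available stage (one whose prerequisites are all placed) gives 40 distinct complete orderings.

40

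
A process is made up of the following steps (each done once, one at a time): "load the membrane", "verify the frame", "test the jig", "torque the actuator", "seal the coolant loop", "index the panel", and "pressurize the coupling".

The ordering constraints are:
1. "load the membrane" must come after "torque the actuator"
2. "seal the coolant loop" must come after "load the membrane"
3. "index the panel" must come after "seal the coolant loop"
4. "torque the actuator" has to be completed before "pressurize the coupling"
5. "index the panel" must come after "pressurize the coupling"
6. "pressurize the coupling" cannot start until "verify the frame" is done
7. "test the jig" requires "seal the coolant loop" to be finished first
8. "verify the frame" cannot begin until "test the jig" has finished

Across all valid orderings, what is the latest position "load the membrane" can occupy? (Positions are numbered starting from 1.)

Every step that must follow "load the membrane" has to come after it. Tracing all chains starting from "load the membrane", those steps are: "verify the frame", "test the jig", "seal the coolant loop", "index the panel", "pressurize the coupling" — 5 in total.
So at least 5 steps follow "load the membrane", putting "load the membrane" no later than position 2. That position is achievable by scheduling everything else first.

2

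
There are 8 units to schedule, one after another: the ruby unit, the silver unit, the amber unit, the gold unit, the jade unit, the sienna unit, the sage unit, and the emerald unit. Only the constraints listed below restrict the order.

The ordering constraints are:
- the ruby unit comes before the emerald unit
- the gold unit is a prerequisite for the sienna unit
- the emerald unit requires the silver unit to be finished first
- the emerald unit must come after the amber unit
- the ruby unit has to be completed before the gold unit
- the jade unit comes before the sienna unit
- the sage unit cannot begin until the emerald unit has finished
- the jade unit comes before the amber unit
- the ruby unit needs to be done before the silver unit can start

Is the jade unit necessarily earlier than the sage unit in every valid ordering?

Yes

Chaining the stated constraints: the jade unit → the amber unit → the emerald unit → the sage unit.
Hence the jade unit necessarily comes before the sage unit.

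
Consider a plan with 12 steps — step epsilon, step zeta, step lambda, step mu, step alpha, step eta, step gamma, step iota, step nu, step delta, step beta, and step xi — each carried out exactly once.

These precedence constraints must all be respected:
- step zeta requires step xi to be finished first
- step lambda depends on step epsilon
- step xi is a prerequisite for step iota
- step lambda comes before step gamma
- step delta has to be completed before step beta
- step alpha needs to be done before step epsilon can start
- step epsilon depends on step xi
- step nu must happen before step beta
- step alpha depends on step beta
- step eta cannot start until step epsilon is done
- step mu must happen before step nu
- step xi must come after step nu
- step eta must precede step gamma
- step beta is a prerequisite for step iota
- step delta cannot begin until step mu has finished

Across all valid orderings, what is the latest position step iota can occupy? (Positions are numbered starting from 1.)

No constraint forces any step after step iota, so it can be placed last, in position 12.

12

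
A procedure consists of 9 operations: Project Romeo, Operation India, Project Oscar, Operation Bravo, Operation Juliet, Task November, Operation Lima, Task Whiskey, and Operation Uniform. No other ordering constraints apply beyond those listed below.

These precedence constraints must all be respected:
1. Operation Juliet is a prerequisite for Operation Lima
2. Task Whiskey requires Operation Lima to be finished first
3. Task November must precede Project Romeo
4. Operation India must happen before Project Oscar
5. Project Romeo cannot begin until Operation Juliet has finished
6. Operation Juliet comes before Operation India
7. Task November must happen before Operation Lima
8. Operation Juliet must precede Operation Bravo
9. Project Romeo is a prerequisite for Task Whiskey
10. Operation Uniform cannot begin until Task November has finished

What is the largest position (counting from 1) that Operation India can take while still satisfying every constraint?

8

The only operation forced after Operation India (directly or by a chain) is Project Oscar.
With 1 mandatory successor out of 9 operations total, the latest slot for Operation India is 9−1 = 8, and it's reachable by doing all non-successors before Operation India.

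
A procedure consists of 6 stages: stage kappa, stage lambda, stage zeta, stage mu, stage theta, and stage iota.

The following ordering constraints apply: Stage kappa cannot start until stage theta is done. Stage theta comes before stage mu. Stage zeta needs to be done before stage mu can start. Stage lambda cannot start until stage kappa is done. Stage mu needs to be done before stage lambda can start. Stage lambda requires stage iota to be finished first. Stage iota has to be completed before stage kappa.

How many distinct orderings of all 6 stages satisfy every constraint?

The stages with no prerequisites are stage zeta, stage theta, stage iota; any of them can be placed first.
Counting all ways to extend the partial order to a total order gives 16.

16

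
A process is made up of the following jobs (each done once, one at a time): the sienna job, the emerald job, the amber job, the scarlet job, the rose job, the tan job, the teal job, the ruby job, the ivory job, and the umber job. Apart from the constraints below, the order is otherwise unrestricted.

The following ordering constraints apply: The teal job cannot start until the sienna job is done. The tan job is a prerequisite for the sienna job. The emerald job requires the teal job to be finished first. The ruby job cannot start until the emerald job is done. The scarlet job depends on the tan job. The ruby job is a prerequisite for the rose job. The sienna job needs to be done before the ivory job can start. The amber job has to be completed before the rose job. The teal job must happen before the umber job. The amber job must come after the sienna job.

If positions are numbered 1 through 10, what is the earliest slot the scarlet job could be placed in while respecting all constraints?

2

Working backwards through the constraints from the scarlet job, its only required predecessor is the tan job.
So at minimum 1 job comes before the scarlet job, putting the scarlet job no earlier than position 2. That position is achievable by scheduling exactly that predecessor first.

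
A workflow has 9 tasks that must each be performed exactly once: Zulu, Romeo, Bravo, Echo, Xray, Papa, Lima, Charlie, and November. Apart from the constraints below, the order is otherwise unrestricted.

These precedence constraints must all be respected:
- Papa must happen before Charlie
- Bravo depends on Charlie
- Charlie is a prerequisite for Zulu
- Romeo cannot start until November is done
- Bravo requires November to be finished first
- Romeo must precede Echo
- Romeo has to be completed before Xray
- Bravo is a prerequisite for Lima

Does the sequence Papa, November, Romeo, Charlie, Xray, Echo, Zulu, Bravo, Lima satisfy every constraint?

Yes

Going through the constraints one by one, each required predecessor appears earlier in the sequence than its dependent — e.g. November (position 2) is before Bravo (position 8), as required.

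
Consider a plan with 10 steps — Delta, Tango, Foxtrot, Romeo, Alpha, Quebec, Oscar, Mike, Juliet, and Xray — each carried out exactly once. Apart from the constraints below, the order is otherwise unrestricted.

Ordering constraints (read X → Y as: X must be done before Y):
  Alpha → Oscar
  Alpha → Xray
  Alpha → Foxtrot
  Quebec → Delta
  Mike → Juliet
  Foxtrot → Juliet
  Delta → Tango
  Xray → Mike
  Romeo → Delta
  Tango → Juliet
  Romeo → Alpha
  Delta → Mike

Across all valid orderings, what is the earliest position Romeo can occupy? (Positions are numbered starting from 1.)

Romeo has no prerequisites at all, so it can go in position 1.

1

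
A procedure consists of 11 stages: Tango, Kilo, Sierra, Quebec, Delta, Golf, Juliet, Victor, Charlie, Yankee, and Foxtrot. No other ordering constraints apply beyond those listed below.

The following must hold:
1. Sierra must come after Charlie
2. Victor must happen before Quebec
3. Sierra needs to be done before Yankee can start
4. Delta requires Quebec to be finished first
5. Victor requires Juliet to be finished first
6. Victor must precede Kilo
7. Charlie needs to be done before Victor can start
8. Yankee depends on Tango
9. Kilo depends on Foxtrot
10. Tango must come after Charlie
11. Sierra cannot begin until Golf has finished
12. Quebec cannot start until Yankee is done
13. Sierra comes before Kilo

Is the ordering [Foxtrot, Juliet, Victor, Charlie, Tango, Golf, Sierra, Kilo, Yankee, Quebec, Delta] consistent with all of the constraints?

No

The sequence places Victor ahead of Charlie.
Since Charlie is required before Victor, the ordering is invalid.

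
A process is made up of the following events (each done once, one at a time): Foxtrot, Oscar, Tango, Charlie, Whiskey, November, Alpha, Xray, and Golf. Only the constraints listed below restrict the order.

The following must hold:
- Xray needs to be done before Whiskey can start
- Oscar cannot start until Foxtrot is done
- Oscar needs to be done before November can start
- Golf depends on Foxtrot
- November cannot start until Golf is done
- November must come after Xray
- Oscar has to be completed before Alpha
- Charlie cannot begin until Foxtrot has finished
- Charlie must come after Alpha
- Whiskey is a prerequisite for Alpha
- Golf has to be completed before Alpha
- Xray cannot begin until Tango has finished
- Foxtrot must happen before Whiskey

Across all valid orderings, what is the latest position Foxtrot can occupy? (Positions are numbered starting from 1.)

3

Every event that must follow Foxtrot has to come after it. Tracing all chains starting from Foxtrot, those events are: Oscar, Charlie, Whiskey, November, Alpha, Golf — 6 in total.
With 6 mandatory successors out of 9 events total, the latest slot for Foxtrot is 9−6 = 3, and it's reachable by doing all non-successors before Foxtrot.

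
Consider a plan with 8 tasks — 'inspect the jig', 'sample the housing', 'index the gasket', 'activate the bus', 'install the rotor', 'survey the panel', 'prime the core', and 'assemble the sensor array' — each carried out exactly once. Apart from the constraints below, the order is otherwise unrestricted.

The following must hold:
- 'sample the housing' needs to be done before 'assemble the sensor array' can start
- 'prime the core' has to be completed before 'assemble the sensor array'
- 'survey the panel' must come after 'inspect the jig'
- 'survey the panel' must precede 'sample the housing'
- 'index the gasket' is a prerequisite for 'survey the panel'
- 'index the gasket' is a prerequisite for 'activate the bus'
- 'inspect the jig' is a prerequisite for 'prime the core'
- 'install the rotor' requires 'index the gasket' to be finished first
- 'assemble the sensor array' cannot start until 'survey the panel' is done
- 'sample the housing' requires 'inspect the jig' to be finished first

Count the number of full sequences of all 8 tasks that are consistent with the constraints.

236

2 tasks have no prerequisites ('inspect the jig', 'index the gasket'), so any of them could come first.
Enumerating by repeatedly choosing an available task (one whose prerequisites are all placed) gives 236 distinct complete orderings.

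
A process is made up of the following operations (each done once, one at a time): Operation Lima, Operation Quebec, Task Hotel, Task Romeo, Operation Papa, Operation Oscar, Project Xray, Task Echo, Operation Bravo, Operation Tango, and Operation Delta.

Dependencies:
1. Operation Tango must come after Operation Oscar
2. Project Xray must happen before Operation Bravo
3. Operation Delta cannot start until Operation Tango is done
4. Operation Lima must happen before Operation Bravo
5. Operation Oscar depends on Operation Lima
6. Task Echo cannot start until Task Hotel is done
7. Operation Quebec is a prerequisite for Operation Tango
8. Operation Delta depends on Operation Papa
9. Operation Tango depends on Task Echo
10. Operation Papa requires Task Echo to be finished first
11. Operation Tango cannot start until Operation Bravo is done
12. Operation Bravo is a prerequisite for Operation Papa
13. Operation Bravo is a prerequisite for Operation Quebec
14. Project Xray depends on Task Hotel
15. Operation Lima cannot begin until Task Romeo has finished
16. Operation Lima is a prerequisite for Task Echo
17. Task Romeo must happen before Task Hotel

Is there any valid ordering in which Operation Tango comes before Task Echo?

The constraints give a chain Task Echo → Operation Tango, which forces Task Echo before Operation Tango.
Hence Operation Tango can never be scheduled before Task Echo.

No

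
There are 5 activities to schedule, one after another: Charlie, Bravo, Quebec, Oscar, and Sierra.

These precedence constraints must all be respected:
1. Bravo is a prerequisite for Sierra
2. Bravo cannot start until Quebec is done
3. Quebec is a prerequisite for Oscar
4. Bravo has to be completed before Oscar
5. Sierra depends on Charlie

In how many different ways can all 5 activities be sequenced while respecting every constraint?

The activities with no prerequisites are Charlie, Quebec; any of them can be placed first.
Enumerating by repeatedly choosing an available activity (one whose prerequisites are all placed) gives 7 distinct complete orderings.

7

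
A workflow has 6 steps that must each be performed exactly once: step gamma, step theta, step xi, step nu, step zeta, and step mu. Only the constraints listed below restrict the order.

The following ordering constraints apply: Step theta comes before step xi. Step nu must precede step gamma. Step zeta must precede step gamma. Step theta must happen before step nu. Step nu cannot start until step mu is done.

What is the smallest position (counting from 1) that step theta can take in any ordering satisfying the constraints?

1

No constraint forces any other step before step theta, so it can be placed first.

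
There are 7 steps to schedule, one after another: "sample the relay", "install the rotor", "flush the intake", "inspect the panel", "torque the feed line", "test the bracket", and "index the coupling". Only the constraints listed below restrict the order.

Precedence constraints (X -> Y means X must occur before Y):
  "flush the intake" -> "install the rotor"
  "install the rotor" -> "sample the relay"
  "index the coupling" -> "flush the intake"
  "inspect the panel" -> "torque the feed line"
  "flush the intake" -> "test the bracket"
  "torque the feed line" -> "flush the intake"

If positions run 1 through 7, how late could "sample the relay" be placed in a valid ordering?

"sample the relay" has no required successors, so nothing stops it from going last (position 7).

7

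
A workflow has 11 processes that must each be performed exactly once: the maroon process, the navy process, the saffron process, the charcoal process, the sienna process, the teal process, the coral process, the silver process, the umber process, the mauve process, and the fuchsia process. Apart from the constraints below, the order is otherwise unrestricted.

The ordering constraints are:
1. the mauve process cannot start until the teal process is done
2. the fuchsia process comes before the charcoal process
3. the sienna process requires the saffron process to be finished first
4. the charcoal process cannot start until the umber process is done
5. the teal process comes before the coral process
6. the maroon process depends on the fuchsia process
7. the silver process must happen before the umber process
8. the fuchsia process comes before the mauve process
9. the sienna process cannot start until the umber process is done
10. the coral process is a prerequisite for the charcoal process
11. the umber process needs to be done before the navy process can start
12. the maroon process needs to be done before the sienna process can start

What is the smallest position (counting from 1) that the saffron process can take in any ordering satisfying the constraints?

1

Nothing is required before the saffron process; it can be the very first process.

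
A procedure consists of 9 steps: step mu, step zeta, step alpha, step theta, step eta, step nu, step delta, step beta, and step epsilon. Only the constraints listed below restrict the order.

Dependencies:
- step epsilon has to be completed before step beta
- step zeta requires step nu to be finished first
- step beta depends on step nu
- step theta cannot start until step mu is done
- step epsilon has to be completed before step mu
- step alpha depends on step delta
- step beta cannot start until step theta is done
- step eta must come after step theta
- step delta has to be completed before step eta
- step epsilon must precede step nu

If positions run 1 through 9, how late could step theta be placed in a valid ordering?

Every step that must follow step theta has to come after it. Tracing all chains starting from step theta, those steps are: step eta, step beta — 2 in total.
So at least 2 steps follow step theta, putting step theta no later than position 7. That position is achievable by scheduling everything else first.

7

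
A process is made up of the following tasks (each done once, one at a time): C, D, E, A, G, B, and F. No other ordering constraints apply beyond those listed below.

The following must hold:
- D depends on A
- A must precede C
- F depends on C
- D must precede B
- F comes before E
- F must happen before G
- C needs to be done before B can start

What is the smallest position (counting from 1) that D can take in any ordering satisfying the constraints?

Working backwards through the constraints from D, its only required predecessor is A.
So at minimum 1 task comes before D, putting D no earlier than position 2. That position is achievable by scheduling exactly that predecessor first.

2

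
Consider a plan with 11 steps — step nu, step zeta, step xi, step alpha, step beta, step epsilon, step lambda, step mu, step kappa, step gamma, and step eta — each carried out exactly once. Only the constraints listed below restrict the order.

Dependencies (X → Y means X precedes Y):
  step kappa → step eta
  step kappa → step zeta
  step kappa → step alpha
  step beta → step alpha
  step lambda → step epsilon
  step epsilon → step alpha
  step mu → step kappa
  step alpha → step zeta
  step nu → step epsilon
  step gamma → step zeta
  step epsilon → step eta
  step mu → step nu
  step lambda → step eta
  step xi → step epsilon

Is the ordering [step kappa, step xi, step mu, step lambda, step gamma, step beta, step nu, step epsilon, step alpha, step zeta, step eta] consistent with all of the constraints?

Here step mu comes after step kappa.
But one of the constraints requires step mu before step kappa, so this ordering violates it.

No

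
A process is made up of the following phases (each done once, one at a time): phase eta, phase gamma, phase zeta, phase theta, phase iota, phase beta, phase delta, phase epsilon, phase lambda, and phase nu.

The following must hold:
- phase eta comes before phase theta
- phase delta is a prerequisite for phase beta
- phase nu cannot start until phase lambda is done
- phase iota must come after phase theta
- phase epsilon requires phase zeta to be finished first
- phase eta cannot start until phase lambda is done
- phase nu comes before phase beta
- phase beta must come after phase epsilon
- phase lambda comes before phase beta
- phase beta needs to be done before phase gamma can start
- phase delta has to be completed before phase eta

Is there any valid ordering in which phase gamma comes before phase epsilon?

No

There is a dependency chain phase epsilon → phase beta → phase gamma, so phase gamma always comes after phase epsilon.
Hence phase gamma can never be scheduled before phase epsilon.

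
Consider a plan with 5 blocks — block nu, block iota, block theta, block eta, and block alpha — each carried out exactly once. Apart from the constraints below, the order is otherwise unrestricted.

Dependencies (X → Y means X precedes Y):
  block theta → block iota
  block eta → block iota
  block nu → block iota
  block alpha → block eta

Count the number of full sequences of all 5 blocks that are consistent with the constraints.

12

3 blocks have no prerequisites (block nu, block theta, block alpha), so any of them could come first.
Enumerating by repeatedly choosing an available block (one whose prerequisites are all placed) gives 12 distinct complete orderings.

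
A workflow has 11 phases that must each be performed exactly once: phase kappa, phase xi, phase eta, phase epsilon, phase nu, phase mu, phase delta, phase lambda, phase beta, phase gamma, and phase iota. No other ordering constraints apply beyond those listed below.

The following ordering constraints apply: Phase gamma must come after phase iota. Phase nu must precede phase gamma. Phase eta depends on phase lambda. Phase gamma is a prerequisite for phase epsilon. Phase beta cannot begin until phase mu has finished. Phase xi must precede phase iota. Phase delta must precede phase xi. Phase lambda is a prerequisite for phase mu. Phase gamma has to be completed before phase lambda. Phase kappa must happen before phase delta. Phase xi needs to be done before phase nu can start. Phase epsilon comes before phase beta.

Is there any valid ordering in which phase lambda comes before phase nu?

The constraints give a chain phase nu → phase gamma → phase lambda, which forces phase nu before phase lambda.
Hence phase lambda can never be scheduled before phase nu.

No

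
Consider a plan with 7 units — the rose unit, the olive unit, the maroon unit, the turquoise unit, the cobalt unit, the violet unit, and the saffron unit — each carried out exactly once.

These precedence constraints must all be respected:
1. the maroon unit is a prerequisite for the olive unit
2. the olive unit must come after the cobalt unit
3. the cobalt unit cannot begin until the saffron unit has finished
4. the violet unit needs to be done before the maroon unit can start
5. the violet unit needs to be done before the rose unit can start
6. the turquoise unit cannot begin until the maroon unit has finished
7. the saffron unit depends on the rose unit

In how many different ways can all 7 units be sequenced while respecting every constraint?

14

The violet unit is the only unit with nothing required before it, so every ordering starts there.
Enumerating by repeatedly choosing an available unit (one whose prerequisites are all placed) gives 14 distinct complete orderings.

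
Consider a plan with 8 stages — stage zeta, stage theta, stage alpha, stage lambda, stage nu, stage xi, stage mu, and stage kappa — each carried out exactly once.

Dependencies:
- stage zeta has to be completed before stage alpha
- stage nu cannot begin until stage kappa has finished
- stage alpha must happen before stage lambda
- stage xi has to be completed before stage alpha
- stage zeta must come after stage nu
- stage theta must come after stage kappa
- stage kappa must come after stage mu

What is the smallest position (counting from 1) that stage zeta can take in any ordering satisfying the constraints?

4

Every stage that must precede stage zeta has to come before it. Tracing all chains that end at stage zeta, those stages are: stage nu, stage mu, stage kappa — 3 in total.
So at minimum 3 stages come before stage zeta, putting stage zeta no earlier than position 4. That position is achievable by scheduling exactly those predecessors first.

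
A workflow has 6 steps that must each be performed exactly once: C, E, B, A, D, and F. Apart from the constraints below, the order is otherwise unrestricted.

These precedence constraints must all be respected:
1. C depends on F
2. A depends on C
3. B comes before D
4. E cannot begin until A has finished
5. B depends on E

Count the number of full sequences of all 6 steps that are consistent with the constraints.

1

F is the only step with nothing required before it, so every ordering starts there.
Continuing from there, at each step only one step has all its prerequisites placed, so the ordering is fully determined — there is exactly 1.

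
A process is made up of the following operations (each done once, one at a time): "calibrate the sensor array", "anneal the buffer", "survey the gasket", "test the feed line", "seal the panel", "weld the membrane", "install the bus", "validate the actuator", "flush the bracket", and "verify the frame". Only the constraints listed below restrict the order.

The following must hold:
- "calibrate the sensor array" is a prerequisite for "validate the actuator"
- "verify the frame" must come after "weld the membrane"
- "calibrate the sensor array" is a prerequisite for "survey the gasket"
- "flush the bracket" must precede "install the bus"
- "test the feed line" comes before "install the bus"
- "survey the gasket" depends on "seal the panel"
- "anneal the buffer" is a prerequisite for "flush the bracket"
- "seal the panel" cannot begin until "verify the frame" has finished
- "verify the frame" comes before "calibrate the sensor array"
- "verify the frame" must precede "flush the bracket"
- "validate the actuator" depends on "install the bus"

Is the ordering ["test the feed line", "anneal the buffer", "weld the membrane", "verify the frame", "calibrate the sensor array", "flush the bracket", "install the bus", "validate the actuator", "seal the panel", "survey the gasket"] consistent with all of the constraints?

Going through the constraints one by one, each required predecessor appears earlier in the sequence than its dependent — e.g. "test the feed line" (position 1) is before "install the bus" (position 7), as required.

Yes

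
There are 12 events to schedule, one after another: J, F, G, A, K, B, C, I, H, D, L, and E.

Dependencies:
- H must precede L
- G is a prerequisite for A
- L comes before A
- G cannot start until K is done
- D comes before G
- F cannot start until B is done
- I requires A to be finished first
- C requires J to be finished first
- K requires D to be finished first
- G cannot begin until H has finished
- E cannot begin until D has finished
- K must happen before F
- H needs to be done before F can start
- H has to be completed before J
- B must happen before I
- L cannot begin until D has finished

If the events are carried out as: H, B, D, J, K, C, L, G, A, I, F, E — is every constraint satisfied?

Every stated constraint is respected: H sits at position 1, ahead of F at position 11, and each of the other listed pairs likewise has the predecessor earlier in the sequence.

Yes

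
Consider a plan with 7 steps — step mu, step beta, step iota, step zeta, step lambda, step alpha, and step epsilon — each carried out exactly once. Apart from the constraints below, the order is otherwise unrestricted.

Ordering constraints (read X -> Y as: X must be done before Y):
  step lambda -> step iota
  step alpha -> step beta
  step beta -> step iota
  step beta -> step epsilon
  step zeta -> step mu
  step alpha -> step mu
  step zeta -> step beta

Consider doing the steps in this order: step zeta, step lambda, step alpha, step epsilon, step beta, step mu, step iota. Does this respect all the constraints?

Here step beta comes after step epsilon.
Since step beta is required before step epsilon, the ordering is invalid.

No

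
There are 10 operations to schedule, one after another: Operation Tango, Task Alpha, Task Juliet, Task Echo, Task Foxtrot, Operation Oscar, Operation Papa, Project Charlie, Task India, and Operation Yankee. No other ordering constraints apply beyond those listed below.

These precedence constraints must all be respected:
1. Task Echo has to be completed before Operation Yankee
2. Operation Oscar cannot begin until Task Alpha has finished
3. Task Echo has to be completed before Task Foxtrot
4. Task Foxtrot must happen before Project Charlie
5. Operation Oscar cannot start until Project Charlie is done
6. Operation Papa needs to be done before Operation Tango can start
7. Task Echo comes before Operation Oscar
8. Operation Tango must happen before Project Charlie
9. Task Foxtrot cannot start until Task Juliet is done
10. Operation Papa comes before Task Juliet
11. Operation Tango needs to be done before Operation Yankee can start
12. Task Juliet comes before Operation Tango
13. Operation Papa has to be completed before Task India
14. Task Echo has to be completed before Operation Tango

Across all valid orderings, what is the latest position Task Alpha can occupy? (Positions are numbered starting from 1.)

9

The only operation forced after Task Alpha (directly or by a chain) is Operation Oscar.
So at least 1 operation follows Task Alpha, putting Task Alpha no later than position 9. That position is achievable by scheduling everything else first.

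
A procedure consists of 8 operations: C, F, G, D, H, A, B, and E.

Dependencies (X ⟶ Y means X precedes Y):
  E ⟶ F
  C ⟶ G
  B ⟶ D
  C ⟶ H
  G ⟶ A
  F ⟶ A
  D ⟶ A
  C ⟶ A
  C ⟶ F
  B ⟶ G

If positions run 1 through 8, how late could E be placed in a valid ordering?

6

Following every chain forward from E, the operations that must come later are F, A — 2 of them.
With 2 mandatory successors out of 8 operations total, the latest slot for E is 8−2 = 6, and it's reachable by doing all non-successors before E.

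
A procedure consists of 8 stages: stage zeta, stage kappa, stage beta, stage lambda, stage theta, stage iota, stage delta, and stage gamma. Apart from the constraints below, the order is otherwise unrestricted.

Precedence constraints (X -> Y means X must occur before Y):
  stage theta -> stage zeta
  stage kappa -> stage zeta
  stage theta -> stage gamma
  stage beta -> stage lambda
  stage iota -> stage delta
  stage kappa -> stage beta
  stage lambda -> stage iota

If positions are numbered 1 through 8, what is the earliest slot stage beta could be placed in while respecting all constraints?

2

Working backwards through the constraints from stage beta, its only required predecessor is stage kappa.
So at minimum 1 stage comes before stage beta, putting stage beta no earlier than position 2. That position is achievable by scheduling exactly that predecessor first.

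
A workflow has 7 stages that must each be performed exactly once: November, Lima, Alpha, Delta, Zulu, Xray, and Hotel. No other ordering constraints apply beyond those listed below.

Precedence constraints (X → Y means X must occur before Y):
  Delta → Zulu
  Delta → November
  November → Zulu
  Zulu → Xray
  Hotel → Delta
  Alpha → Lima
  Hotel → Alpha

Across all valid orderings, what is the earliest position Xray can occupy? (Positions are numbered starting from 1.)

Working backwards through the constraints from Xray, its full set of required predecessors is November, Delta, Zulu, Hotel — 4 of them.
So at minimum 4 stages come before Xray, putting Xray no earlier than position 5. That position is achievable by scheduling exactly those predecessors first.

5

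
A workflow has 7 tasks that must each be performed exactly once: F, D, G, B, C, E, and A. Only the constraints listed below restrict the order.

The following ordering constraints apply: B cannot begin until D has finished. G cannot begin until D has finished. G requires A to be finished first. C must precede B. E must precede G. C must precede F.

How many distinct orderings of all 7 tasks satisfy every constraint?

310

4 tasks have no prerequisites (D, C, E, A), so any of them could come first.
Enumerating by repeatedly choosing an available task (one whose prerequisites are all placed) gives 310 distinct complete orderings.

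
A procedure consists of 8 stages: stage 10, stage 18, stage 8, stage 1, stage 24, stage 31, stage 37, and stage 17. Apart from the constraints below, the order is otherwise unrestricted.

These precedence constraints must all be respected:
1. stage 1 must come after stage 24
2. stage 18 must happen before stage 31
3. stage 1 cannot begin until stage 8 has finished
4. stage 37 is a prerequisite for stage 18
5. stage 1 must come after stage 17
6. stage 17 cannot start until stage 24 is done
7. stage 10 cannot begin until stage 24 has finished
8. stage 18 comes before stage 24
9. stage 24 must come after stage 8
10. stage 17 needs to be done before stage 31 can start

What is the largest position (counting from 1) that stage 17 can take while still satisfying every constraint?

6

The stages that are forced after stage 17, directly or by a chain of constraints, are stage 1, stage 31. That's 2 stages.
So at least 2 stages follow stage 17, putting stage 17 no later than position 6. That position is achievable by scheduling everything else first.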